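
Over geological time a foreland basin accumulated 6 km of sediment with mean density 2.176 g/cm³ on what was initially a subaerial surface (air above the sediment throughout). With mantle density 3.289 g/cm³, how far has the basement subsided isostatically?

Subaerial load: s = t ρ_sed / ρ_m = 6 km × 2.176/3.289 = 3.97 km.

3.97 km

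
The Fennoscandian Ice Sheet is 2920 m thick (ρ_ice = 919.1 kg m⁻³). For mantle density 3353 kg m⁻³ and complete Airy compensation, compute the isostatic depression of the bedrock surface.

800 m

By Archimedes' principle applied to the lithosphere: the ice load ρ_ice t is balanced by mantle displaced below, ρ_m s.
s = t ρ_ice / ρ_m = 2920 m × 919.1/3353 = 800 m.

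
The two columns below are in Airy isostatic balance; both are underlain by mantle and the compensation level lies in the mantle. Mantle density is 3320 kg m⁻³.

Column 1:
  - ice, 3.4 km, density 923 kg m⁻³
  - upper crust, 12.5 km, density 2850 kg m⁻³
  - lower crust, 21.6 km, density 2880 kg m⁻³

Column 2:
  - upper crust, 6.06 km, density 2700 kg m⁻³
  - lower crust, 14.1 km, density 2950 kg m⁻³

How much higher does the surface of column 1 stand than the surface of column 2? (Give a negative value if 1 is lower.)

4.38 km

For any compensation level in the mantle, the mantle terms cancel and isostasy reduces to e = (Σt_1 − Σt_2) − (Σ(ρt)_1 − Σ(ρt)_2) / ρ_m.
Σt_1 = 37.5 km; Σt_2 = 20.16 km; Σ(ρt)_1 = 100971.2; Σ(ρt)_2 = 57957 (in km·kg m⁻³).
e = (37.5 − 20.16) − (100971.2 − 57957) / 3320 = 4.38 km.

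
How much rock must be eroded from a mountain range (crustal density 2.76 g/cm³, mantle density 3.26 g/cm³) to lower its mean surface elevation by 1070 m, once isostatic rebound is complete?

Net drop Δ = e − u = e − e ρ_c/ρ_m = e (ρ_m − ρ_c)/ρ_m.
e = Δ ρ_m/(ρ_m − ρ_c) = 1070 m × 3.26/0.5 = 6980 m.

6980 m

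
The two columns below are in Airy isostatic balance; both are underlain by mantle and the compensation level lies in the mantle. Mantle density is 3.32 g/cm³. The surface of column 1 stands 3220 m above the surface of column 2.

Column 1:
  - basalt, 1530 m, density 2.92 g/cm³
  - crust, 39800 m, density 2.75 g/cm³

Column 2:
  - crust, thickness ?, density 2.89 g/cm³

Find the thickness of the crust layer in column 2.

29300 m

Take the compensation level at the base of the deeper column (depth z_c below the surface of column 1) and equate Σ ρ_i t_i down to z_c; mantle fills any gap and the z_c terms cancel.
Column 1: 1530×2.92 + 39800×2.75 + (z_c − 41330)×3.32
Column 2: 3220×0 + x×2.89 + (z_c − 3220 − 0 − x)×3.32
The z_c×3.32 term appears on both sides and cancels. Collect the known terms of each column as K = Σ(ρt)_known − 3.32 × (depth of known layers): K_1 = 113917.6 − 3.32×41330 = −23298; K_2 = 0 − 3.32×(3220 + 0) = −10690.4.
Balance: K_1 = K_2 − x×(3.32 − 2.89), so x = (K_2 − K_1)/(3.32 − 2.89) = 12607.6/0.43 = 29300 m.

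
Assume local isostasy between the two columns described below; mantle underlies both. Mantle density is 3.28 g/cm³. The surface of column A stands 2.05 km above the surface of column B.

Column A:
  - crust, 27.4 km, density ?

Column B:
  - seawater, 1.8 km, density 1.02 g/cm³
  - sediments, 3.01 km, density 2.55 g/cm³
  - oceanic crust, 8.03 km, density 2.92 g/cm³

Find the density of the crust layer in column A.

2.7 g/cm³

Take the compensation level at the base of the deeper column (depth z_c below the surface of column A) and equate Σ ρ_i t_i down to z_c; mantle fills any gap and the z_c terms cancel.
Column A: 27.4×ρ + (z_c − 27.4)×3.28
Column B: 2.05×0 + 1.8×1.02 + 3.01×2.55 + 8.03×2.92 + (z_c − 2.05 − 12.84)×3.28
The z_c×3.28 term appears on both sides and cancels. Collect the known terms of each column as K = Σ(ρt)_known − 3.28 × (depth of known layers): K_A = 0 − 3.28×27.4 = −89.872; K_B = 32.9591 − 3.28×(2.05 + 12.84) = −15.8801.
Balance: K_A + 27.4×ρ = K_B, so ρ = (K_B − K_A)/27.4 = 73.9919/27.4 = 2.7 g/cm³.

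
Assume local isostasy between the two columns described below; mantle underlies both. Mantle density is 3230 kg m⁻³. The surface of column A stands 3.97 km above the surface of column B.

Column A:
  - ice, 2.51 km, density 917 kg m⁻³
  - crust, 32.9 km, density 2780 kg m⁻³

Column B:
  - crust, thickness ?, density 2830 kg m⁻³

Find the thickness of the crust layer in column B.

Take the compensation level at the base of the deeper column (depth z_c below the surface of column A) and equate Σ ρ_i t_i down to z_c; mantle fills any gap and the z_c terms cancel.
Column A: 2.51×917 + 32.9×2780 + (z_c − 35.41)×3230
Column B: 3.97×0 + x×2830 + (z_c − 3.97 − 0 − x)×3230
The z_c×3230 term appears on both sides and cancels. Collect the known terms of each column as K = Σ(ρt)_known − 3230 × (depth of known layers): K_A = 93763.67 − 3230×35.41 = −20610.63; K_B = 0 − 3230×(3.97 + 0) = −12823.1.
Balance: K_A = K_B − x×(3230 − 2830), so x = (K_B − K_A)/(3230 − 2830) = 7787.53/400 = 19.5 km.

19.5 km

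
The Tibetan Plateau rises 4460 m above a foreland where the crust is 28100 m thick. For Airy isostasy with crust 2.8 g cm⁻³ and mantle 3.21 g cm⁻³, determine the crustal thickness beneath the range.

63000 m

Root depth r = h ρ_c / (ρ_m − ρ_c) = 4460 m × 2.8 / 0.41 = 30460 m.
Total thickness = T + h + r = 28100 m + 4460 m + 30460 m = 63000 m.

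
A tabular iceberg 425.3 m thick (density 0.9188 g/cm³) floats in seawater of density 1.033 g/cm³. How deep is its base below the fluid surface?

Draft d = t ρ_obj/ρ_fluid = 425.3 m × 0.9188/1.033 = 378 m.

378 m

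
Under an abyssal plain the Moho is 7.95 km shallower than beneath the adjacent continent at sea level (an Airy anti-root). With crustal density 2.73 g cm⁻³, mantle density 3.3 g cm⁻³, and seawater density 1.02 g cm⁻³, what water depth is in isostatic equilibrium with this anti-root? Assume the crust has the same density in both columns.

Replacing a thickness d of crust by seawater at the top must be balanced by replacing crust with mantle at the base: d (ρ_c − ρ_w) = a (ρ_m − ρ_c).
d = a (ρ_m − ρ_c)/(ρ_c − ρ_w) = 7.95 km × 0.57/1.71 = 2.65 km.

2.65 km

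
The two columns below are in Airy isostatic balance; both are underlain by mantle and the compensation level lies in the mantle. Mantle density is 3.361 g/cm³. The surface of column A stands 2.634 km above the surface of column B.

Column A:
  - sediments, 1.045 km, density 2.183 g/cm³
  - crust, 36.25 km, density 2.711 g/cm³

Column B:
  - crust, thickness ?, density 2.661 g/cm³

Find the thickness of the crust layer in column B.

22.8 km

Take the compensation level at the base of the deeper column (depth z_c below the surface of column A) and equate Σ ρ_i t_i down to z_c; mantle fills any gap and the z_c terms cancel.
Column A: 1.045×2.183 + 36.25×2.711 + (z_c − 37.295)×3.361
Column B: 2.634×0 + x×2.661 + (z_c − 2.634 − 0 − x)×3.361
The z_c×3.361 term appears on both sides and cancels. Collect the known terms of each column as K = Σ(ρt)_known − 3.361 × (depth of known layers): K_A = 100.554985 − 3.361×37.295 = −24.79351; K_B = 0 − 3.361×(2.634 + 0) = −8.852874.
Balance: K_A = K_B − x×(3.361 − 2.661), so x = (K_B − K_A)/(3.361 − 2.661) = 15.9406/0.7 = 22.8 km.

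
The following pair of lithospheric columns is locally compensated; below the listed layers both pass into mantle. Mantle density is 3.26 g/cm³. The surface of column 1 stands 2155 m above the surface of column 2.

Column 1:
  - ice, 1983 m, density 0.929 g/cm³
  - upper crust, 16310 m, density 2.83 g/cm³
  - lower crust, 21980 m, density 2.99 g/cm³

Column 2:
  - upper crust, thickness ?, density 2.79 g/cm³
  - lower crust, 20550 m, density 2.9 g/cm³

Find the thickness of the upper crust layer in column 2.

Take the compensation level at the base of the deeper column (depth z_c below the surface of column 1) and equate Σ ρ_i t_i down to z_c; mantle fills any gap and the z_c terms cancel.
Column 1: 1983×0.929 + 16310×2.83 + 21980×2.99 + (z_c − 40273)×3.26
Column 2: 2155×0 + x×2.79 + 20550×2.9 + (z_c − 2155 − 20550 − x)×3.26
The z_c×3.26 term appears on both sides and cancels. Collect the known terms of each column as K = Σ(ρt)_known − 3.26 × (depth of known layers): K_1 = 113719.707 − 3.26×40273 = −17570.273; K_2 = 59595 − 3.26×(2155 + 20550) = −14423.3.
Balance: K_1 = K_2 − x×(3.26 − 2.79), so x = (K_2 − K_1)/(3.26 − 2.79) = 3146.97/0.47 = 6700 m.

6700 m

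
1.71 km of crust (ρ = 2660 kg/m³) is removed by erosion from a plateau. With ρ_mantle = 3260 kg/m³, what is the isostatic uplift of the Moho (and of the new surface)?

Unloading: uplift u = e ρ_c/ρ_m = 1.71 km × 2660/3260 = 1.4 km.

1.4 km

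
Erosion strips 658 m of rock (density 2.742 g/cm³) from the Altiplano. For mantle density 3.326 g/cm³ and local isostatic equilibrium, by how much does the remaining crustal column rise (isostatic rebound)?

Unloading: uplift u = e ρ_c/ρ_m = 658 m × 2.742/3.326 = 542 m.

542 m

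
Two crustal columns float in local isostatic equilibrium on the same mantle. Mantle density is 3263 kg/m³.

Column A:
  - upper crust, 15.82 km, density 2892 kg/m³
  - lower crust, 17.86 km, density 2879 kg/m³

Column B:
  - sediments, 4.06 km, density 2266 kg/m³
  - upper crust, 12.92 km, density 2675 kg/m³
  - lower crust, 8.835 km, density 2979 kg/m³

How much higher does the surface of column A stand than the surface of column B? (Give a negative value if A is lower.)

For any compensation level in the mantle, the mantle terms cancel and isostasy reduces to e = (Σt_A − Σt_B) − (Σ(ρt)_A − Σ(ρt)_B) / ρ_m.
Σt_A = 33.68 km; Σt_B = 25.815 km; Σ(ρt)_A = 97170.38; Σ(ρt)_B = 70080.425 (in km·kg/m³).
e = (33.68 − 25.815) − (97170.38 − 70080.425) / 3263 = −0.437 km.

−0.437 km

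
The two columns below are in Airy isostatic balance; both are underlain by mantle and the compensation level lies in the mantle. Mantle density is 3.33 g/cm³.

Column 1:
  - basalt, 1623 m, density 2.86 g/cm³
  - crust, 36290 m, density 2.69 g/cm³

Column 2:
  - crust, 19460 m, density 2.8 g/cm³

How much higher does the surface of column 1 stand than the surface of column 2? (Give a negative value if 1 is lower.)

For any compensation level in the mantle, the mantle terms cancel and isostasy reduces to e = (Σt_1 − Σt_2) − (Σ(ρt)_1 − Σ(ρt)_2) / ρ_m.
Σt_1 = 37913 m; Σt_2 = 19460 m; Σ(ρt)_1 = 102261.88; Σ(ρt)_2 = 54488 (in m·g/cm³).
e = (37913 − 19460) − (102261.88 − 54488) / 3.33 = 4110 m.

4110 m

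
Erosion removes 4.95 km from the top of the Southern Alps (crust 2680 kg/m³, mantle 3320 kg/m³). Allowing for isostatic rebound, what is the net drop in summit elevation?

0.954 km

Rebound u = e ρ_c/ρ_m = 4.95 km × 2680/3320 = 3.996 km.
Net surface drop = e − u = 4.95 km − 3.996 km = e (ρ_m − ρ_c)/ρ_m = 0.954 km.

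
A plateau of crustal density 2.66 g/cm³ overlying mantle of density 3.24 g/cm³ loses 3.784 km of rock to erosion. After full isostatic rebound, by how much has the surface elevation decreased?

Rebound u = e ρ_c/ρ_m = 3.784 km × 2.66/3.24 = 3.107 km.
Net surface drop = e − u = 3.784 km − 3.107 km = e (ρ_m − ρ_c)/ρ_m = 0.677 km.

0.677 km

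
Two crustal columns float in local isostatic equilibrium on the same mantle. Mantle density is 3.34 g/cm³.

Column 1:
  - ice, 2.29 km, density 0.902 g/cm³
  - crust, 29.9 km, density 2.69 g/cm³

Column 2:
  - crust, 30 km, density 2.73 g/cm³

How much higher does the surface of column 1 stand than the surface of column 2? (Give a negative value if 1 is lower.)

For any compensation level in the mantle, the mantle terms cancel and isostasy reduces to e = (Σt_1 − Σt_2) − (Σ(ρt)_1 − Σ(ρt)_2) / ρ_m.
Σt_1 = 32.19 km; Σt_2 = 30 km; Σ(ρt)_1 = 82.49658; Σ(ρt)_2 = 81.9 (in km·g/cm³).
e = (32.19 − 30) − (82.49658 − 81.9) / 3.34 = 2.01 km.

2.01 km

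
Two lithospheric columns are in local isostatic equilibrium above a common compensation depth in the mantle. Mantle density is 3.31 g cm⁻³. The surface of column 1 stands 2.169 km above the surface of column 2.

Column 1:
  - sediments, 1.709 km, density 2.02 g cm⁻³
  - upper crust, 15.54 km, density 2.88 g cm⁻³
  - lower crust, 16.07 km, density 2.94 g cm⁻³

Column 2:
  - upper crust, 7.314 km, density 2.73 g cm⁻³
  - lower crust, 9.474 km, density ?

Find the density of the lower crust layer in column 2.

Take the compensation level at the base of the deeper column (depth z_c below the surface of column 1) and equate Σ ρ_i t_i down to z_c; mantle fills any gap and the z_c terms cancel.
Column 1: 1.709×2.02 + 15.54×2.88 + 16.07×2.94 + (z_c − 33.319)×3.31
Column 2: 2.169×0 + 7.314×2.73 + 9.474×ρ + (z_c − 2.169 − 16.788)×3.31
The z_c×3.31 term appears on both sides and cancels. Collect the known terms of each column as K = Σ(ρt)_known − 3.31 × (depth of known layers): K_1 = 95.45318 − 3.31×33.319 = −14.83271; K_2 = 19.96722 − 3.31×(2.169 + 16.788) = −42.78045.
Balance: K_1 = K_2 + 9.474×ρ, so ρ = (K_1 − K_2)/9.474 = 27.9477/9.474 = 2.95 g cm⁻³.

2.95 g cm⁻³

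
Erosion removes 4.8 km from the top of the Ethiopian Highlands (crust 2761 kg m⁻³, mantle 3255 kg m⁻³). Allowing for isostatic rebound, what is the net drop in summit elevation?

Rebound u = e ρ_c/ρ_m = 4.8 km × 2761/3255 = 4.072 km.
Net surface drop = e − u = 4.8 km − 4.072 km = e (ρ_m − ρ_c)/ρ_m = 0.728 km.

0.728 km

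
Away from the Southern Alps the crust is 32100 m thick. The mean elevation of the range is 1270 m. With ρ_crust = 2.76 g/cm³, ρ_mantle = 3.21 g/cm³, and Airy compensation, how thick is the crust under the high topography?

41200 m

Root depth r = h ρ_c / (ρ_m − ρ_c) = 1270 m × 2.76 / 0.45 = 7789 m.
Total thickness = T + h + r = 32100 m + 1270 m + 7789 m = 41200 m.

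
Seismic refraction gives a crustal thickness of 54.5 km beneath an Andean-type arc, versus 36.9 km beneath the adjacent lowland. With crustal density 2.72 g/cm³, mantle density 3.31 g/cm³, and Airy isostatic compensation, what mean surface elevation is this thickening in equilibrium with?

Excess crust Δ = 54.5 km − 36.9 km = 17.6 km, split between elevation h and root r with h + r = Δ.
Airy balance ρ_c h = (ρ_m − ρ_c) r gives r = h ρ_c/(ρ_m − ρ_c), so h (1 + ρ_c/(ρ_m − ρ_c)) = Δ, i.e. h = Δ (ρ_m − ρ_c)/ρ_m.
h = 17.6 km × 0.59/3.31 = 3.14 km.

3.14 km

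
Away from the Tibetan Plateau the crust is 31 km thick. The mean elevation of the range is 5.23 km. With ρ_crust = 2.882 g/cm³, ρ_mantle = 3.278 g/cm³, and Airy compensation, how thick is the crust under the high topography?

74.3 km

Root depth r = h ρ_c / (ρ_m − ρ_c) = 5.23 km × 2.882 / 0.396 = 38.06 km.
Total thickness = T + h + r = 31 km + 5.23 km + 38.06 km = 74.3 km.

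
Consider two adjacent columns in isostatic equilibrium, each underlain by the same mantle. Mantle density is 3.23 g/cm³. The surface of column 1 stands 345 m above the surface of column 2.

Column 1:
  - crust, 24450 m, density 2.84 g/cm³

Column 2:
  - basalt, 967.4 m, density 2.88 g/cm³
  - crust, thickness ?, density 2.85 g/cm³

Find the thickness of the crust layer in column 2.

Take the compensation level at the base of the deeper column (depth z_c below the surface of column 1) and equate Σ ρ_i t_i down to z_c; mantle fills any gap and the z_c terms cancel.
Column 1: 24450×2.84 + (z_c − 24450)×3.23
Column 2: 345×0 + 967.4×2.88 + x×2.85 + (z_c − 345 − 967.4 − x)×3.23
The z_c×3.23 term appears on both sides and cancels. Collect the known terms of each column as K = Σ(ρt)_known − 3.23 × (depth of known layers): K_1 = 69438 − 3.23×24450 = −9535.5; K_2 = 2786.112 − 3.23×(345 + 967.4) = −1452.94.
Balance: K_1 = K_2 − x×(3.23 − 2.85), so x = (K_2 − K_1)/(3.23 − 2.85) = 8082.56/0.38 = 21300 m.

21300 m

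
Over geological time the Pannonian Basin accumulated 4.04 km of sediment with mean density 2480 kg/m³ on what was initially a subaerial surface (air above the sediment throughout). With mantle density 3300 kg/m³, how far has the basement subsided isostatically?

3.04 km

Subaerial load: s = t ρ_sed / ρ_m = 4.04 km × 2480/3300 = 3.04 km.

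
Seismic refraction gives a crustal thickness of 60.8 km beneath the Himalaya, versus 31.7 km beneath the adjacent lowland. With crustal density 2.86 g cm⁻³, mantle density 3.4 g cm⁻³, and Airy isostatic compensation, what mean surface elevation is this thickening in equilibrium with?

Excess crust Δ = 60.8 km − 31.7 km = 29.1 km, split between elevation h and root r with h + r = Δ.
Airy balance ρ_c h = (ρ_m − ρ_c) r gives r = h ρ_c/(ρ_m − ρ_c), so h (1 + ρ_c/(ρ_m − ρ_c)) = Δ, i.e. h = Δ (ρ_m − ρ_c)/ρ_m.
h = 29.1 km × 0.54/3.4 = 4.62 km.

4.62 km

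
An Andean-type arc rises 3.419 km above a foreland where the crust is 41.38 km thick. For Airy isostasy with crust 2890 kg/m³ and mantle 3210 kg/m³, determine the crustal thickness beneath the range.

75.7 km

Root depth r = h ρ_c / (ρ_m − ρ_c) = 3.419 km × 2890 / 320 = 30.88 km.
Total thickness = T + h + r = 41.38 km + 3.419 km + 30.88 km = 75.7 km.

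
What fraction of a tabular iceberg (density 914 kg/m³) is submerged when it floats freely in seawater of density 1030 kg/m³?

88.7%

Submerged fraction = ρ_obj/ρ_fluid = 914/1030 = 88.7%.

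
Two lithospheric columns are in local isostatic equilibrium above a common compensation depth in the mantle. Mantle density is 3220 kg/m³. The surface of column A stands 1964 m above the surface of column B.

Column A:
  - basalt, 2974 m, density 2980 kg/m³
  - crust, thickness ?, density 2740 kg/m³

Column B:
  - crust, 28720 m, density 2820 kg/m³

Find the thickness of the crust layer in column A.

35600 m

Take the compensation level at the base of the deeper column (depth z_c below the surface of column A) and equate Σ ρ_i t_i down to z_c; mantle fills any gap and the z_c terms cancel.
Column A: 2974×2980 + x×2740 + (z_c − 2974 − x)×3220
Column B: 1964×0 + 28720×2820 + (z_c − 1964 − 28720)×3220
The z_c×3220 term appears on both sides and cancels. Collect the known terms of each column as K = Σ(ρt)_known − 3220 × (depth of known layers): K_A = 8862520 − 3220×2974 = −713760; K_B = 80990400 − 3220×(1964 + 28720) = −17812080.
Balance: K_A − x×(3220 − 2740) = K_B, so x = (K_A − K_B)/(3220 − 2740) = 17098300/480 = 35600 m.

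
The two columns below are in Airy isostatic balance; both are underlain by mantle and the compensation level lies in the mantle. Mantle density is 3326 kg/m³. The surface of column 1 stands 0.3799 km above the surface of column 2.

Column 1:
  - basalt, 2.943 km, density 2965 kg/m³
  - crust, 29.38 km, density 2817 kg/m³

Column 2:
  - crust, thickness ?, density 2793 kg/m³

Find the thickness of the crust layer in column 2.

27.7 km

Take the compensation level at the base of the deeper column (depth z_c below the surface of column 1) and equate Σ ρ_i t_i down to z_c; mantle fills any gap and the z_c terms cancel.
Column 1: 2.943×2965 + 29.38×2817 + (z_c − 32.323)×3326
Column 2: 0.3799×0 + x×2793 + (z_c − 0.3799 − 0 − x)×3326
The z_c×3326 term appears on both sides and cancels. Collect the known terms of each column as K = Σ(ρt)_known − 3326 × (depth of known layers): K_1 = 91489.455 − 3326×32.323 = −16016.843; K_2 = 0 − 3326×(0.3799 + 0) = −1263.5474.
Balance: K_1 = K_2 − x×(3326 − 2793), so x = (K_2 − K_1)/(3326 − 2793) = 14753.3/533 = 27.7 km.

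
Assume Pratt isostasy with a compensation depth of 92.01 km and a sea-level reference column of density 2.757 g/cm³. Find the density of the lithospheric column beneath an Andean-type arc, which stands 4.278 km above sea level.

2.63 g/cm³

Pratt balance: ρ_ref D = ρ (D + h).
ρ = ρ_ref D/(D + h) = 2.757 × 92.01 km/(92.01 km + 4.278 km) = 2.63 g/cm³.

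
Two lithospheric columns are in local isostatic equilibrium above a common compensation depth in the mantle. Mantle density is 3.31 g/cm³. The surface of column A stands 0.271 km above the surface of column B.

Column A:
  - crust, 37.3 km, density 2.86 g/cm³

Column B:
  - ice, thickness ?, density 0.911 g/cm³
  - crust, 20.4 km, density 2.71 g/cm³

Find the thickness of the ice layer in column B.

Take the compensation level at the base of the deeper column (depth z_c below the surface of column A) and equate Σ ρ_i t_i down to z_c; mantle fills any gap and the z_c terms cancel.
Column A: 37.3×2.86 + (z_c − 37.3)×3.31
Column B: 0.271×0 + x×0.911 + 20.4×2.71 + (z_c − 0.271 − 20.4 − x)×3.31
The z_c×3.31 term appears on both sides and cancels. Collect the known terms of each column as K = Σ(ρt)_known − 3.31 × (depth of known layers): K_A = 106.678 − 3.31×37.3 = −16.785; K_B = 55.284 − 3.31×(0.271 + 20.4) = −13.13701.
Balance: K_A = K_B − x×(3.31 − 0.911), so x = (K_B − K_A)/(3.31 − 0.911) = 3.64799/2.399 = 1.52 km.

1.52 km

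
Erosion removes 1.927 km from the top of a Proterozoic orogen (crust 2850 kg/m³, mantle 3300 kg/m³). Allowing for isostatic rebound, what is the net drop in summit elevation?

0.263 km

Rebound u = e ρ_c/ρ_m = 1.927 km × 2850/3300 = 1.664 km.
Net surface drop = e − u = 1.927 km − 1.664 km = e (ρ_m − ρ_c)/ρ_m = 0.263 km.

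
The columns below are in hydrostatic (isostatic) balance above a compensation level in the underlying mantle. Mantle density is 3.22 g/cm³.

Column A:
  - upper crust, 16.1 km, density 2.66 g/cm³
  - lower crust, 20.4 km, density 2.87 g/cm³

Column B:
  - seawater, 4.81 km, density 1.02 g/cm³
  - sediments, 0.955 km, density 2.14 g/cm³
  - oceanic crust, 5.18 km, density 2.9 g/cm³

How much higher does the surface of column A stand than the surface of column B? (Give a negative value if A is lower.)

For any compensation level in the mantle, the mantle terms cancel and isostasy reduces to e = (Σt_A − Σt_B) − (Σ(ρt)_A − Σ(ρt)_B) / ρ_m.
Σt_A = 36.5 km; Σt_B = 10.945 km; Σ(ρt)_A = 101.374; Σ(ρt)_B = 21.9719 (in km·g/cm³).
e = (36.5 − 10.945) − (101.374 − 21.9719) / 3.22 = 0.896 km.

0.896 km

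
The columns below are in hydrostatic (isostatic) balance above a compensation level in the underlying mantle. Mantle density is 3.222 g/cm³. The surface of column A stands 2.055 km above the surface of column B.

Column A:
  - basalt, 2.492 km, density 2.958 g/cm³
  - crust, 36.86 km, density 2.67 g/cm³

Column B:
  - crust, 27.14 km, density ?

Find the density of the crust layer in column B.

2.69 g/cm³

Take the compensation level at the base of the deeper column (depth z_c below the surface of column A) and equate Σ ρ_i t_i down to z_c; mantle fills any gap and the z_c terms cancel.
Column A: 2.492×2.958 + 36.86×2.67 + (z_c − 39.352)×3.222
Column B: 2.055×0 + 27.14×ρ + (z_c − 2.055 − 27.14)×3.222
The z_c×3.222 term appears on both sides and cancels. Collect the known terms of each column as K = Σ(ρt)_known − 3.222 × (depth of known layers): K_A = 105.787536 − 3.222×39.352 = −21.004608; K_B = 0 − 3.222×(2.055 + 27.14) = −94.06629.
Balance: K_A = K_B + 27.14×ρ, so ρ = (K_A − K_B)/27.14 = 73.0617/27.14 = 2.69 g/cm³.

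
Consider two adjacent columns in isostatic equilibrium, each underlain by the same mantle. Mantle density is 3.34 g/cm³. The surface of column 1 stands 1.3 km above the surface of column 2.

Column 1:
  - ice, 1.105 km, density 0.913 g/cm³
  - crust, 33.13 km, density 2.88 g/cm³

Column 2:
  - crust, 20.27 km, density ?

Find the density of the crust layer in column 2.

Take the compensation level at the base of the deeper column (depth z_c below the surface of column 1) and equate Σ ρ_i t_i down to z_c; mantle fills any gap and the z_c terms cancel.
Column 1: 1.105×0.913 + 33.13×2.88 + (z_c − 34.235)×3.34
Column 2: 1.3×0 + 20.27×ρ + (z_c − 1.3 − 20.27)×3.34
The z_c×3.34 term appears on both sides and cancels. Collect the known terms of each column as K = Σ(ρt)_known − 3.34 × (depth of known layers): K_1 = 96.423265 − 3.34×34.235 = −17.921635; K_2 = 0 − 3.34×(1.3 + 20.27) = −72.0438.
Balance: K_1 = K_2 + 20.27×ρ, so ρ = (K_1 − K_2)/20.27 = 54.1222/20.27 = 2.67 g/cm³.

2.67 g/cm³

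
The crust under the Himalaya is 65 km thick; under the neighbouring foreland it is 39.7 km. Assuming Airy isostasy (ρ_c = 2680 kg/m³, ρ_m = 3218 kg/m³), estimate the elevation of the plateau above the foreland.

4.23 km

Excess crust Δ = 65 km − 39.7 km = 25.3 km, split between elevation h and root r with h + r = Δ.
Airy balance ρ_c h = (ρ_m − ρ_c) r gives r = h ρ_c/(ρ_m − ρ_c), so h (1 + ρ_c/(ρ_m − ρ_c)) = Δ, i.e. h = Δ (ρ_m − ρ_c)/ρ_m.
h = 25.3 km × 538/3218 = 4.23 km.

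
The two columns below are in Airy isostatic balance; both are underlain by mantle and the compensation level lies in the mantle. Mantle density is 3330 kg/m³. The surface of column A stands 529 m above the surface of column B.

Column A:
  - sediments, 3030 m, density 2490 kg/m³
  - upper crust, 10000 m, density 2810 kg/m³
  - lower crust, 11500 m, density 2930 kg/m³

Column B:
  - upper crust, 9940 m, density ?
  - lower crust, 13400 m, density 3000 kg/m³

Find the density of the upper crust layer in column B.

Take the compensation level at the base of the deeper column (depth z_c below the surface of column A) and equate Σ ρ_i t_i down to z_c; mantle fills any gap and the z_c terms cancel.
Column A: 3030×2490 + 10000×2810 + 11500×2930 + (z_c − 24530)×3330
Column B: 529×0 + 9940×ρ + 13400×3000 + (z_c − 529 − 23340)×3330
The z_c×3330 term appears on both sides and cancels. Collect the known terms of each column as K = Σ(ρt)_known − 3330 × (depth of known layers): K_A = 69339700 − 3330×24530 = −12345200; K_B = 40200000 − 3330×(529 + 23340) = −39283770.
Balance: K_A = K_B + 9940×ρ, so ρ = (K_A − K_B)/9940 = 26938600/9940 = 2710 kg/m³.

2710 kg/m³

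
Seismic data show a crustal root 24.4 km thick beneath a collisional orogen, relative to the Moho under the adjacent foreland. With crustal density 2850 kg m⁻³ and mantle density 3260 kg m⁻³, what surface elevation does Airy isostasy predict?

Equating mass per unit area of the two columns: ρ_c h = (ρ_m − ρ_c) r.
h = r (ρ_m − ρ_c) / ρ_c = 24.4 km × (3260 − 2850) / 2850 = 3.51 km.

3.51 km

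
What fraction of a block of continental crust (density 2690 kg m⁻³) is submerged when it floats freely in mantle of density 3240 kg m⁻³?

Submerged fraction = ρ_obj/ρ_fluid = 2690/3240 = 83%.

83%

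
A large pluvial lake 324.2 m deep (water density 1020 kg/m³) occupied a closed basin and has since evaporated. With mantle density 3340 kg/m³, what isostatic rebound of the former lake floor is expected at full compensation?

u = d ρ_w/ρ_m = 324.2 m × 1020/3340 = 99 m.

99 m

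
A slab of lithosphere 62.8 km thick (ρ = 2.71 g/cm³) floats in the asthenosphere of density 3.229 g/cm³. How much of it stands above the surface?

10.1 km

Floating equilibrium: submerged depth d = t ρ_obj/ρ_fluid = 62.8 km × 2.71/3.229 = 52.71 km.
Freeboard = t − d = 62.8 km − 52.71 km = 10.1 km.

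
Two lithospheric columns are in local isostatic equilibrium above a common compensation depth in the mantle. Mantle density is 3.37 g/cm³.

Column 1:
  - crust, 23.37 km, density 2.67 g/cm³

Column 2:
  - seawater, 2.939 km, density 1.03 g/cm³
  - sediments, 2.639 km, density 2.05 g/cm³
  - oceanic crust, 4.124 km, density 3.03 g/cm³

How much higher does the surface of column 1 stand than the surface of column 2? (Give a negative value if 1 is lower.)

For any compensation level in the mantle, the mantle terms cancel and isostasy reduces to e = (Σt_1 − Σt_2) − (Σ(ρt)_1 − Σ(ρt)_2) / ρ_m.
Σt_1 = 23.37 km; Σt_2 = 9.702 km; Σ(ρt)_1 = 62.3979; Σ(ρt)_2 = 20.93284 (in km·g/cm³).
e = (23.37 − 9.702) − (62.3979 − 20.93284) / 3.37 = 1.36 km.

1.36 km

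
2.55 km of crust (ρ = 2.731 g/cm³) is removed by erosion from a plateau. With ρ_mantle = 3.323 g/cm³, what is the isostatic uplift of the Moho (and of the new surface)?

Unloading: uplift u = e ρ_c/ρ_m = 2.55 km × 2.731/3.323 = 2.1 km.

2.1 km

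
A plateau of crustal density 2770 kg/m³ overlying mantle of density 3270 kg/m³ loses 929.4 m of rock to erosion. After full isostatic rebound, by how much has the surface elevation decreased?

142 m

Rebound u = e ρ_c/ρ_m = 929.4 m × 2770/3270 = 787.3 m.
Net surface drop = e − u = 929.4 m − 787.3 m = e (ρ_m − ρ_c)/ρ_m = 142 m.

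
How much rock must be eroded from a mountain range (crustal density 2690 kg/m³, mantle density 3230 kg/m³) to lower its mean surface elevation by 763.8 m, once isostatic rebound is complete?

Net drop Δ = e − u = e − e ρ_c/ρ_m = e (ρ_m − ρ_c)/ρ_m.
e = Δ ρ_m/(ρ_m − ρ_c) = 763.8 m × 3230/540 = 4570 m.

4570 m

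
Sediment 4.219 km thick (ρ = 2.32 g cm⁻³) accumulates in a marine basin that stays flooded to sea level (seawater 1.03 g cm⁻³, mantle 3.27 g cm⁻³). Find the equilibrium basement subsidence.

2.43 km

Submarine loading: the sediment displaces seawater, and the subsidence is in turn flooded, so s (ρ_m − ρ_w) = t (ρ_sed − ρ_w).
s = 4.219 km × (2.32 − 1.03) / (3.27 − 1.03) = 2.43 km.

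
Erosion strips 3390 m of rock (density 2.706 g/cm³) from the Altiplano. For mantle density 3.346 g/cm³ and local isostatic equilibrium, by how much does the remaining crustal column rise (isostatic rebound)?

Unloading: uplift u = e ρ_c/ρ_m = 3390 m × 2.706/3.346 = 2740 m.

2740 m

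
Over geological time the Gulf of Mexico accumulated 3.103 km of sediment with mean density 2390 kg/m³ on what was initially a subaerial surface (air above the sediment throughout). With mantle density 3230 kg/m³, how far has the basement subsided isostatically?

2.3 km

Subaerial load: s = t ρ_sed / ρ_m = 3.103 km × 2390/3230 = 2.3 km.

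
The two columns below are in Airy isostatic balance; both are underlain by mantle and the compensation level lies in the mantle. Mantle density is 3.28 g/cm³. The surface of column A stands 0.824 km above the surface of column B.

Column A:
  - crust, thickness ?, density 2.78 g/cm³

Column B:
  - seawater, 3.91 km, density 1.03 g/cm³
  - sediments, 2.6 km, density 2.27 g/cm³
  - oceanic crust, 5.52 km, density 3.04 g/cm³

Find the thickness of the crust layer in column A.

30.9 km

Take the compensation level at the base of the deeper column (depth z_c below the surface of column A) and equate Σ ρ_i t_i down to z_c; mantle fills any gap and the z_c terms cancel.
Column A: x×2.78 + (z_c − 0 − x)×3.28
Column B: 0.824×0 + 3.91×1.03 + 2.6×2.27 + 5.52×3.04 + (z_c − 0.824 − 12.03)×3.28
The z_c×3.28 term appears on both sides and cancels. Collect the known terms of each column as K = Σ(ρt)_known − 3.28 × (depth of known layers): K_A = 0 − 3.28×0 = 0; K_B = 26.7101 − 3.28×(0.824 + 12.03) = −15.45102.
Balance: K_A − x×(3.28 − 2.78) = K_B, so x = (K_A − K_B)/(3.28 − 2.78) = 15.451/0.5 = 30.9 km.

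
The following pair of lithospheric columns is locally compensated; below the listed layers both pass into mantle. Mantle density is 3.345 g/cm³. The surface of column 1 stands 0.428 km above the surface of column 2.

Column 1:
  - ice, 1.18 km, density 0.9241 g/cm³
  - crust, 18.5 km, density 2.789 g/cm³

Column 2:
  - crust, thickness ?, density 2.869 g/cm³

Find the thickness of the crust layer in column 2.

24.6 km

Take the compensation level at the base of the deeper column (depth z_c below the surface of column 1) and equate Σ ρ_i t_i down to z_c; mantle fills any gap and the z_c terms cancel.
Column 1: 1.18×0.9241 + 18.5×2.789 + (z_c − 19.68)×3.345
Column 2: 0.428×0 + x×2.869 + (z_c − 0.428 − 0 − x)×3.345
The z_c×3.345 term appears on both sides and cancels. Collect the known terms of each column as K = Σ(ρt)_known − 3.345 × (depth of known layers): K_1 = 52.686938 − 3.345×19.68 = −13.142662; K_2 = 0 − 3.345×(0.428 + 0) = −1.43166.
Balance: K_1 = K_2 − x×(3.345 − 2.869), so x = (K_2 − K_1)/(3.345 − 2.869) = 11.711/0.476 = 24.6 km.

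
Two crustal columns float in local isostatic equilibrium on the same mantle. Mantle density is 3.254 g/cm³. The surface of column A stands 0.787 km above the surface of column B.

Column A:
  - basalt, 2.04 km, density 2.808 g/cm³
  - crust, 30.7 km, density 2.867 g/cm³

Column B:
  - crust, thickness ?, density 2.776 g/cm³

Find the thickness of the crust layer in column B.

21.4 km

Take the compensation level at the base of the deeper column (depth z_c below the surface of column A) and equate Σ ρ_i t_i down to z_c; mantle fills any gap and the z_c terms cancel.
Column A: 2.04×2.808 + 30.7×2.867 + (z_c − 32.74)×3.254
Column B: 0.787×0 + x×2.776 + (z_c − 0.787 − 0 − x)×3.254
The z_c×3.254 term appears on both sides and cancels. Collect the known terms of each column as K = Σ(ρt)_known − 3.254 × (depth of known layers): K_A = 93.74522 − 3.254×32.74 = −12.79074; K_B = 0 − 3.254×(0.787 + 0) = −2.560898.
Balance: K_A = K_B − x×(3.254 − 2.776), so x = (K_B − K_A)/(3.254 − 2.776) = 10.2298/0.478 = 21.4 km.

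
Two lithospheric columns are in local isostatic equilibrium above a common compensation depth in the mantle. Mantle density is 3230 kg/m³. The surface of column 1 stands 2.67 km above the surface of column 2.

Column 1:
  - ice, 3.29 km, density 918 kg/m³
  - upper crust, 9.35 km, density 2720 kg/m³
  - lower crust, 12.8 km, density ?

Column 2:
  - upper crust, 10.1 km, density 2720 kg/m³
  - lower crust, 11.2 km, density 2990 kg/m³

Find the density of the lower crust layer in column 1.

2910 kg/m³

Take the compensation level at the base of the deeper column (depth z_c below the surface of column 1) and equate Σ ρ_i t_i down to z_c; mantle fills any gap and the z_c terms cancel.
Column 1: 3.29×918 + 9.35×2720 + 12.8×ρ + (z_c − 25.44)×3230
Column 2: 2.67×0 + 10.1×2720 + 11.2×2990 + (z_c − 2.67 − 21.3)×3230
The z_c×3230 term appears on both sides and cancels. Collect the known terms of each column as K = Σ(ρt)_known − 3230 × (depth of known layers): K_1 = 28452.22 − 3230×25.44 = −53718.98; K_2 = 60960 − 3230×(2.67 + 21.3) = −16463.1.
Balance: K_1 + 12.8×ρ = K_2, so ρ = (K_2 − K_1)/12.8 = 37255.9/12.8 = 2910 kg/m³.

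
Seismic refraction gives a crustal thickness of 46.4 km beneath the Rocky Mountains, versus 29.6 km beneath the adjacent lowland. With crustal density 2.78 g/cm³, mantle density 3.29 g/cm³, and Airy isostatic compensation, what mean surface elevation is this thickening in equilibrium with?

2.6 km

Excess crust Δ = 46.4 km − 29.6 km = 16.8 km, split between elevation h and root r with h + r = Δ.
Airy balance ρ_c h = (ρ_m − ρ_c) r gives r = h ρ_c/(ρ_m − ρ_c), so h (1 + ρ_c/(ρ_m − ρ_c)) = Δ, i.e. h = Δ (ρ_m − ρ_c)/ρ_m.
h = 16.8 km × 0.51/3.29 = 2.6 km.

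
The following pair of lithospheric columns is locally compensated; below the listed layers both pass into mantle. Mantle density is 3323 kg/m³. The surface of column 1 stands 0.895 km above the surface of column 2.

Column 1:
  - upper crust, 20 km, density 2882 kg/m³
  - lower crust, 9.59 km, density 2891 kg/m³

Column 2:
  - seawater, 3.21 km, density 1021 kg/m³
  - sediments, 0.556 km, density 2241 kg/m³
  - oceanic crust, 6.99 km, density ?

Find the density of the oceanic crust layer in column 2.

3040 kg/m³

Take the compensation level at the base of the deeper column (depth z_c below the surface of column 1) and equate Σ ρ_i t_i down to z_c; mantle fills any gap and the z_c terms cancel.
Column 1: 20×2882 + 9.59×2891 + (z_c − 29.59)×3323
Column 2: 0.895×0 + 3.21×1021 + 0.556×2241 + 6.99×ρ + (z_c − 0.895 − 10.756)×3323
The z_c×3323 term appears on both sides and cancels. Collect the known terms of each column as K = Σ(ρt)_known − 3323 × (depth of known layers): K_1 = 85364.69 − 3323×29.59 = −12962.88; K_2 = 4523.406 − 3323×(0.895 + 10.756) = −34192.867.
Balance: K_1 = K_2 + 6.99×ρ, so ρ = (K_1 − K_2)/6.99 = 21230/6.99 = 3040 kg/m³.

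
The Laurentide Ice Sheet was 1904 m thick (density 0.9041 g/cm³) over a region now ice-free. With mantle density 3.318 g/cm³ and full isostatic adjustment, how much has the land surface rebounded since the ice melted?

Removing the load lets mantle flow back in; uplift u satisfies ρ_ice t = ρ_m u.
u = t ρ_ice/ρ_m = 1904 m × 0.9041/3.318 = 519 m.

519 m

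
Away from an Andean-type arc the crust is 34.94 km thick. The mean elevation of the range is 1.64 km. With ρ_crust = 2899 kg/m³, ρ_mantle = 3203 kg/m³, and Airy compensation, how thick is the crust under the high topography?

52.2 km

Root depth r = h ρ_c / (ρ_m − ρ_c) = 1.64 km × 2899 / 304 = 15.64 km.
Total thickness = T + h + r = 34.94 km + 1.64 km + 15.64 km = 52.2 km.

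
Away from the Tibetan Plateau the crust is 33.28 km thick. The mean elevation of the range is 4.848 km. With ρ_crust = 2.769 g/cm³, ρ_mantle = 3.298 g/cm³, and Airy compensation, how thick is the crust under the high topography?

Root depth r = h ρ_c / (ρ_m − ρ_c) = 4.848 km × 2.769 / 0.529 = 25.38 km.
Total thickness = T + h + r = 33.28 km + 4.848 km + 25.38 km = 63.5 km.

63.5 km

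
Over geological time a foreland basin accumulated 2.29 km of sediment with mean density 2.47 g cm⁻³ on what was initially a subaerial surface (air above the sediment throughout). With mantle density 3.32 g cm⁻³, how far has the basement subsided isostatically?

1.7 km

Subaerial load: s = t ρ_sed / ρ_m = 2.29 km × 2.47/3.32 = 1.7 km.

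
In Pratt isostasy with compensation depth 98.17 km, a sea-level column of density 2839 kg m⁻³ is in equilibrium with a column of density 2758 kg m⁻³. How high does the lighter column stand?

2.88 km

ρ_ref D = ρ (D + h) → h = D (ρ_ref − ρ)/ρ.
h = 98.17 km × (2839 − 2758)/2758 = 2.88 km.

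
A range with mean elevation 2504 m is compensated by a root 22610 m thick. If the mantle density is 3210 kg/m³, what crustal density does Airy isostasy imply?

2890 kg/m³

ρ_c h = (ρ_m − ρ_c) r → ρ_c (h + r) = ρ_m r → ρ_c = ρ_m r / (h + r).
ρ_c = 3210 × 22610 m / (2504 m + 22610 m) = 2890 kg/m³.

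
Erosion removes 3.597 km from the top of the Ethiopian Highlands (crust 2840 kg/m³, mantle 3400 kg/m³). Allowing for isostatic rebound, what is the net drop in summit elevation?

0.592 km

Rebound u = e ρ_c/ρ_m = 3.597 km × 2840/3400 = 3.005 km.
Net surface drop = e − u = 3.597 km − 3.005 km = e (ρ_m − ρ_c)/ρ_m = 0.592 km.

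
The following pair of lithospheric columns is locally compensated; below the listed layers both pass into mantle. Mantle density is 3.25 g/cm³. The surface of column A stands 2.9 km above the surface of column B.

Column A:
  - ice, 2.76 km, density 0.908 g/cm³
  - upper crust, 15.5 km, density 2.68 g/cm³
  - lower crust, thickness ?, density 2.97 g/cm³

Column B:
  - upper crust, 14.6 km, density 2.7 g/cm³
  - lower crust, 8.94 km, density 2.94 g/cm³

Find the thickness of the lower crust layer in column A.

17.6 km

Take the compensation level at the base of the deeper column (depth z_c below the surface of column A) and equate Σ ρ_i t_i down to z_c; mantle fills any gap and the z_c terms cancel.
Column A: 2.76×0.908 + 15.5×2.68 + x×2.97 + (z_c − 18.26 − x)×3.25
Column B: 2.9×0 + 14.6×2.7 + 8.94×2.94 + (z_c − 2.9 − 23.54)×3.25
The z_c×3.25 term appears on both sides and cancels. Collect the known terms of each column as K = Σ(ρt)_known − 3.25 × (depth of known layers): K_A = 44.04608 − 3.25×18.26 = −15.29892; K_B = 65.7036 − 3.25×(2.9 + 23.54) = −20.2264.
Balance: K_A − x×(3.25 − 2.97) = K_B, so x = (K_A − K_B)/(3.25 − 2.97) = 4.92748/0.28 = 17.6 km.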